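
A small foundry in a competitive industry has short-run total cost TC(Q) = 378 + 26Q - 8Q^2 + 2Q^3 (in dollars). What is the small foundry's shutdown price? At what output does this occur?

$18 per unit, at Q = 2

Short-run supply begins at min AVC. From VC = 26Q - 8Q^2 + 2Q^3, AVC = 26 - 8Q + 2Q^2.
dAVC/dQ = -8 + 4Q = 0 gives Q = 2. min AVC = 26 - 8·2 + 2·2^2 = 18.
For P < $18 the firm produces nothing.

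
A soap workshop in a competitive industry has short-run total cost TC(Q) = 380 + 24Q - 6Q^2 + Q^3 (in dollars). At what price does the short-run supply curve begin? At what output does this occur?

The shutdown price is the minimum of AVC. VC = 24Q - 6Q^2 + Q^3, so AVC = 24 - 6Q + Q^2.
At the minimum of AVC, MC = AVC. MC = 24 - 12Q + 3Q^2; setting MC = AVC gives 2Q^2 - 6Q = 0, so Q = 3. min AVC = 15.
The firm shuts down for any P below $15.

$15 per unit, at Q = 3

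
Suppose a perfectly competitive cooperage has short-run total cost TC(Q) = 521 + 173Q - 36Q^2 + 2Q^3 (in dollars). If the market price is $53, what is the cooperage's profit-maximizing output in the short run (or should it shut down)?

From TC, MC = TC'(Q) = 173 - 72Q + 6Q^2 and AVC = VC/Q = 173 - 36Q + 2Q^2.
The AVC parabola has its vertex at Q = 36/4 = 9, where AVC = 173 - 36·9 + 2·9^2 = $11.
Since P = $53 ≥ min AVC = $11, price covers variable cost and the firm should produce.
Solving P = MC: 120 - 72Q + 6Q^2 = 0 ⇒ Q = 2 or 10. On the upward-sloping branch, Q* = 10.
Check: AVC at Q = 10 is $13 ≤ P, so revenue covers variable cost.
Profit = P·Q − TC = 53·10 − 651 = -$121, a loss, but smaller than the $521 fixed cost the firm would lose by shutting down.

Produce at Q = 10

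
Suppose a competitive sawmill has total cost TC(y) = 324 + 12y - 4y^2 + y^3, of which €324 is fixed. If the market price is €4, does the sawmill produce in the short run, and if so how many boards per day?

Shut down

From TC, MC = TC'(y) = 12 - 8y + 3y^2 and AVC = VC/y = 12 - 4y + y^2.
The AVC parabola has its vertex at y = 4/2 = 2, where AVC = 12 - 4·2 + 2^2 = €8.
P = €4 lies below min AVC = €8; no output level covers variable cost.
The firm minimizes its loss by shutting down and losing only its fixed cost of €324.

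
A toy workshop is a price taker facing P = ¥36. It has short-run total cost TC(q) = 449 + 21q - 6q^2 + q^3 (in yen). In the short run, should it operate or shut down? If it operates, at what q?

Strip out fixed cost: VC = 21q - 6q^2 + q^3. Then AVC = 21 - 6q + q^2 and MC = 21 - 12q + 3q^2.
AVC hits its minimum where MC = AVC, at q = 3, giving min AVC = 21 - 6·3 + 3^2 = ¥12.
Since P = ¥36 ≥ min AVC = ¥12, price covers variable cost and the firm should produce.
Set P = MC: 36 = 21 - 12q + 3q^2 → -15 - 12q + 3q^2 = 0. The roots are q = -1 and q = 5; the profit-maximizing output is on the rising part of MC, so q* = 5.
Check: AVC at q = 5 is ¥16 ≤ P, so revenue covers variable cost.
Profit = P·q − TC = 36·5 − 529 = -¥349, a loss, but smaller than the ¥449 fixed cost the firm would lose by shutting down.

Produce at q = 5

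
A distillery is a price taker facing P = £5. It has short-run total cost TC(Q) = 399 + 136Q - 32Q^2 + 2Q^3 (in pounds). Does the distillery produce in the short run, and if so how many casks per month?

Variable cost is VC = 136Q - 32Q^2 + 2Q^3, so AVC = VC/Q = 136 - 32Q + 2Q^2 and MC = dTC/dQ = 136 - 64Q + 6Q^2.
AVC is minimized where dAVC/dQ = -32 + 4Q = 0, at Q = 8; min AVC = 136 - 32·8 + 2·8^2 = £8.
Since P = £5 < min AVC = £8, price fails to cover variable cost at any output.
The firm minimizes its loss by shutting down and losing only its fixed cost of £399.

Shut down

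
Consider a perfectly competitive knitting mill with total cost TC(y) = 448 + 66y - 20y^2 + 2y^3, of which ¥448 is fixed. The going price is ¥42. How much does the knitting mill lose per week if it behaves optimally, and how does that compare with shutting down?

Profit = -¥304 at y = 6

AVC = 66 - 20y + 2y^2; min AVC = ¥16 at y = 5. Since P = ¥42 ≥ min AVC, the firm produces.
With MC = 66 - 40y + 6y^2, P = MC on the upward-sloping part at y* = 6.
TR = 42·6 = 252. TC = 448 + 108 = 556. Profit = 252 − 556 = -¥304.
That loss of ¥304 beats the ¥448 the firm would lose by shutting down; producing recovers ¥144 of fixed cost.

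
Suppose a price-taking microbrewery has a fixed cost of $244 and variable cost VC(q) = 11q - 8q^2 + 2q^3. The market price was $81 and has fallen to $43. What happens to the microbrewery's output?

AVC = 11 - 8q + 2q^2, minimized at q = 2 where min AVC = $3. MC = 11 - 16q + 6q^2.
With P = $81 above the shutdown price, P = MC gives q = 5.
At P = $43 ≥ min AVC, set P = MC: q = 4. The firm stays open but cuts output.

Output falls from 5 to 4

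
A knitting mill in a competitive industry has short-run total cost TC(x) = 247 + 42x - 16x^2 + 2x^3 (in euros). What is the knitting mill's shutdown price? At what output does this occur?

€10 per unit, at x = 4

Short-run supply begins at min AVC. From VC = 42x - 16x^2 + 2x^3, AVC = 42 - 16x + 2x^2.
dAVC/dx = -16 + 4x = 0 gives x = 4. min AVC = 42 - 16·4 + 2·4^2 = 10.
For P < €10 the firm produces nothing.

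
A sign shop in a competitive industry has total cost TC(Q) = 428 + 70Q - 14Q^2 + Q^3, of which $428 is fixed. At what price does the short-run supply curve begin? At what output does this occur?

$21 per unit, at Q = 7

The firm shuts down when price falls below the minimum of average variable cost. AVC = VC/Q = 70 - 14Q + Q^2.
At the minimum of AVC, MC = AVC. MC = 70 - 28Q + 3Q^2; setting MC = AVC gives 2Q^2 - 14Q = 0, so Q = 7. min AVC = 21.
The firm shuts down for any P below $21.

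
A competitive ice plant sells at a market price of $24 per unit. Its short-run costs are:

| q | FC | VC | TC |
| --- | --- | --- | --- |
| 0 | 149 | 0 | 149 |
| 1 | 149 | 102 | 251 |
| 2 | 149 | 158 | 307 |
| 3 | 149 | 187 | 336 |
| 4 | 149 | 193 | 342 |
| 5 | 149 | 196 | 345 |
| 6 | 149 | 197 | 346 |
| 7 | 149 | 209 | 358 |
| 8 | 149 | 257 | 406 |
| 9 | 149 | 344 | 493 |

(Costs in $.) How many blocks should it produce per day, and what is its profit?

q = 0 (shut down); profit = -$149

Tabulate TR − TC: q=0: -149; q=1: -227; q=2: -259; q=3: -264; q=4: -246; q=5: -225; q=6: -202; q=7: -190; q=8: -214; q=9: -277.
Profit is highest at q = 0. Equivalently, the lowest AVC in the table is 209/7 ≈ $29.86 at q = 7, and P = $24 falls below it — price never covers variable cost, so the firm shuts down and loses only its fixed cost.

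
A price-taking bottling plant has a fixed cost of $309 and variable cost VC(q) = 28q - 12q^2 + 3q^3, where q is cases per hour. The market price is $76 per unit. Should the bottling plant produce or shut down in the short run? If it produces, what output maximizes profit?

Variable cost is VC = 28q - 12q^2 + 3q^3, so AVC = VC/q = 28 - 12q + 3q^2 and MC = dTC/dq = 28 - 24q + 9q^2.
AVC hits its minimum where MC = AVC, at q = 2, giving min AVC = 28 - 12·2 + 3·2^2 = $16.
Because $76 ≥ $16, revenue can cover variable cost; the firm operates.
P = MC gives -48 - 24q + 9q^2 = 0, with roots -4/3 and 4. Take the larger (rising MC): q* = 4.
Check: AVC at q = 4 is $28 ≤ P, so revenue covers variable cost.
Profit = P·q − TC = 76·4 − 421 = -$117, a loss, but smaller than the $309 fixed cost the firm would lose by shutting down.

Produce at q = 4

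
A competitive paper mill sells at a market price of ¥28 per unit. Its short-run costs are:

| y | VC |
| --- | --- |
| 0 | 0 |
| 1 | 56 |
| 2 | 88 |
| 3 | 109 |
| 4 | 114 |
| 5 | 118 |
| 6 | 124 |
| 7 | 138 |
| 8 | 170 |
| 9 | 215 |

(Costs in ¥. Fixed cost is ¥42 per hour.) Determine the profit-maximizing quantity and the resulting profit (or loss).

Profit at each row (π = 28y − TC): y=0: -42; y=1: -70; y=2: -74; y=3: -67; y=4: -44; y=5: -20; y=6: 2; y=7: 16; y=8: 12; y=9: -5.
Profit is maximized at y = 7. AVC there is 138/7 = ¥19.71 ≤ P, so producing beats shutting down (which would give -¥42).

y = 7; profit = ¥16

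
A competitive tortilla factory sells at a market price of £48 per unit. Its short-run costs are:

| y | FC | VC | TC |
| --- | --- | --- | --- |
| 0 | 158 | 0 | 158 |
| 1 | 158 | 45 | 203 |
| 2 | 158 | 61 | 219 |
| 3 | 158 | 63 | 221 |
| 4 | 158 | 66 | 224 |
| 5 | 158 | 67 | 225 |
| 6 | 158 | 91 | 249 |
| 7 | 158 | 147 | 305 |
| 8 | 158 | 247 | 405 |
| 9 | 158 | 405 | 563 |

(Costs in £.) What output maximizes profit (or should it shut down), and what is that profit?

Tabulate TR − TC: y=0: -158; y=1: -155; y=2: -123; y=3: -77; y=4: -32; y=5: 15; y=6: 39; y=7: 31; y=8: -21; y=9: -131.
Profit is maximized at y = 6. AVC there is 91/6 = £15.17 ≤ P, so producing beats shutting down (which would give -£158).

y = 6; profit = £39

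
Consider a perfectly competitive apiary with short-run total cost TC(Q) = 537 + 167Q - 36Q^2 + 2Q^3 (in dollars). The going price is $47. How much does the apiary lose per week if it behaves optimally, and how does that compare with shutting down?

AVC = 167 - 36Q + 2Q^2; min AVC = $5 at Q = 9. Since P = $47 ≥ min AVC, the firm produces.
MC = 167 - 72Q + 6Q^2. Setting P = MC and taking the root on the rising branch gives Q* = 10.
TR = 47·10 = 470. TC = 537 + 70 = 607. Profit = 470 − 607 = -$137.
That loss of $137 beats the $537 the firm would lose by shutting down; producing recovers $400 of fixed cost.

Profit = -$137 at Q = 10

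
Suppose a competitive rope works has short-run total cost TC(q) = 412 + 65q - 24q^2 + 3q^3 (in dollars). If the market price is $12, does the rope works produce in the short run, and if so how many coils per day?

Shut down

From TC, MC = TC'(q) = 65 - 48q + 9q^2 and AVC = VC/q = 65 - 24q + 3q^2.
AVC is minimized where dAVC/dq = -24 + 6q = 0, at q = 4; min AVC = 65 - 24·4 + 3·4^2 = $17.
Since P = $12 < min AVC = $17, price fails to cover variable cost at any output.
Best response: produce nothing and absorb the $412 fixed cost.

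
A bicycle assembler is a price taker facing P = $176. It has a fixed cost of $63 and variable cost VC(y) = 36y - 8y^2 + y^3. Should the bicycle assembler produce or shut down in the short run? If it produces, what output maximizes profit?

From TC, MC = TC'(y) = 36 - 16y + 3y^2 and AVC = VC/y = 36 - 8y + y^2.
AVC is minimized where dAVC/dy = -8 + 2y = 0, at y = 4; min AVC = 36 - 8·4 + 4^2 = $20.
Since P = $176 ≥ min AVC = $20, price covers variable cost and the firm should produce.
Set P = MC: 176 = 36 - 16y + 3y^2 → -140 - 16y + 3y^2 = 0. The roots are y = -14/3 and y = 10; the profit-maximizing output is on the rising part of MC, so y* = 10.
Check: AVC at y = 10 is $56 ≤ P, so revenue covers variable cost.
Profit = P·y − TC = 176·10 − 623 = $1137.

Produce at y = 10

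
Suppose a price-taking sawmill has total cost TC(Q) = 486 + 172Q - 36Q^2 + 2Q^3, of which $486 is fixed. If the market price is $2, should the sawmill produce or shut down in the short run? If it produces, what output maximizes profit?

Shut down

From TC, MC = TC'(Q) = 172 - 72Q + 6Q^2 and AVC = VC/Q = 172 - 36Q + 2Q^2.
The AVC parabola has its vertex at Q = 36/4 = 9, where AVC = 172 - 36·9 + 2·9^2 = $10.
P = $2 lies below min AVC = $10; no output level covers variable cost.
The firm minimizes its loss by shutting down and losing only its fixed cost of $486.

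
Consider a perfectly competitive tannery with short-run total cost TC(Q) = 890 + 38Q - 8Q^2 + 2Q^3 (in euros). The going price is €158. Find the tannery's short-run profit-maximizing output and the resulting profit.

Profit = -€314 at Q = 6

AVC = 38 - 8Q + 2Q^2; min AVC = €30 at Q = 2. Since P = €158 ≥ min AVC, the firm produces.
With MC = 38 - 16Q + 6Q^2, P = MC on the upward-sloping part at Q* = 6.
TR = 158·6 = 948. TC = 890 + 372 = 1262. Profit = 948 − 1262 = -€314.
That loss of €314 beats the €890 the firm would lose by shutting down; producing recovers €576 of fixed cost.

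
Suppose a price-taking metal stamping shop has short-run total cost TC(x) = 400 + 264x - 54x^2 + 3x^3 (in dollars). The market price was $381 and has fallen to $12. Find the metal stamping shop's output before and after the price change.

MC = 264 - 108x + 9x^2; the shutdown threshold is min AVC = $21 (at x = 9).
With P = $381 above the shutdown price, P = MC gives x = 13.
At P = $12 < min AVC = $21, price no longer covers variable cost at any output, so the firm shuts down: x = 0.

Output falls from 13 to 0 (the firm shuts down)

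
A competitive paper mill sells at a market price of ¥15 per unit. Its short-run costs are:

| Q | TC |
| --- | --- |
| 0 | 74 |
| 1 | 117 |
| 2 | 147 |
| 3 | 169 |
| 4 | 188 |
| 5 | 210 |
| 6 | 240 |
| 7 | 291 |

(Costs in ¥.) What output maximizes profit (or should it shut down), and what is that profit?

Q = 0 (shut down); profit = -¥74

Tabulate TR − TC: Q=0: -74; Q=1: -102; Q=2: -117; Q=3: -124; Q=4: -128; Q=5: -135; Q=6: -150; Q=7: -186.
Profit is highest at Q = 0. Equivalently, the lowest AVC in the table is 136/5 ≈ ¥27.20 at Q = 5, and P = ¥15 falls below it — price never covers variable cost, so the firm shuts down and loses only its fixed cost.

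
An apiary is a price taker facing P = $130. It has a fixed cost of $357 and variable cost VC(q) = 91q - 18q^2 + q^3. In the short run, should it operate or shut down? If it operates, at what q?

Strip out fixed cost: VC = 91q - 18q^2 + q^3. Then AVC = 91 - 18q + q^2 and MC = 91 - 36q + 3q^2.
AVC hits its minimum where MC = AVC, at q = 9, giving min AVC = 91 - 18·9 + 9^2 = $10.
P = $130 exceeds min AVC = $10, so the firm stays open.
Set P = MC: 130 = 91 - 36q + 3q^2 → -39 - 36q + 3q^2 = 0. The roots are q = -1 and q = 13; the profit-maximizing output is on the rising part of MC, so q* = 13.
Check: AVC at q = 13 is $26 ≤ P, so revenue covers variable cost.
Profit = P·q − TC = 130·13 − 695 = $995.

Produce at q = 13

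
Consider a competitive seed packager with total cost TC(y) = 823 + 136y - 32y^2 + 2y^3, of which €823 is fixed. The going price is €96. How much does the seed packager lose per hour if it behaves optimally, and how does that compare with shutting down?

Profit = -€23 at y = 10

AVC = 136 - 32y + 2y^2 has its minimum €8 at y = 8; price €96 clears that bar, so the firm operates.
With MC = 136 - 64y + 6y^2, P = MC on the upward-sloping part at y* = 10.
TR = 96·10 = 960. TC = 823 + 160 = 983. Profit = 960 − 983 = -€23.
That loss of €23 beats the €823 the firm would lose by shutting down; producing recovers €800 of fixed cost.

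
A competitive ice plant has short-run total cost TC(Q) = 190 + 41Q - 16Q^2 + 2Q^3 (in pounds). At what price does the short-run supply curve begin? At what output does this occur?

The shutdown price is the minimum of AVC. VC = 41Q - 16Q^2 + 2Q^3, so AVC = 41 - 16Q + 2Q^2.
dAVC/dQ = -16 + 4Q = 0 gives Q = 4. min AVC = 41 - 16·4 + 2·4^2 = 9.
So the shutdown price is £9.

£9 per unit, at Q = 4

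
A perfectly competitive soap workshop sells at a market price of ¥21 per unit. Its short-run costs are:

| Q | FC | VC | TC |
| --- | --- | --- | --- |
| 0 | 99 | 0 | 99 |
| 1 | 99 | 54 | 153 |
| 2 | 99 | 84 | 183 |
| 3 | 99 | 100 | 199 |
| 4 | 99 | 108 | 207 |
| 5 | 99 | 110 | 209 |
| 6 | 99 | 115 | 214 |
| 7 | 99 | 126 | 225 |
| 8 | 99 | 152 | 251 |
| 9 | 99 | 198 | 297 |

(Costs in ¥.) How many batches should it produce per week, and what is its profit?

Tabulate TR − TC: Q=0: -99; Q=1: -132; Q=2: -141; Q=3: -136; Q=4: -123; Q=5: -104; Q=6: -88; Q=7: -78; Q=8: -83; Q=9: -108.
Profit is maximized at Q = 7. AVC there is 126/7 = ¥18 ≤ P, so producing beats shutting down (which would give -¥99).

Q = 7; profit = -¥78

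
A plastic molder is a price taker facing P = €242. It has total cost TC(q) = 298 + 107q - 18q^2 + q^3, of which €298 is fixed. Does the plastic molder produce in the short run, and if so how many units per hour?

Strip out fixed cost: VC = 107q - 18q^2 + q^3. Then AVC = 107 - 18q + q^2 and MC = 107 - 36q + 3q^2.
AVC hits its minimum where MC = AVC, at q = 9, giving min AVC = 107 - 18·9 + 9^2 = €26.
Because €242 ≥ €26, revenue can cover variable cost; the firm operates.
Set P = MC: 242 = 107 - 36q + 3q^2 → -135 - 36q + 3q^2 = 0. The roots are q = -3 and q = 15; the profit-maximizing output is on the rising part of MC, so q* = 15.
Check: AVC at q = 15 is €62 ≤ P, so revenue covers variable cost.
Profit = P·q − TC = 242·15 − 1228 = €2402.

Produce at q = 15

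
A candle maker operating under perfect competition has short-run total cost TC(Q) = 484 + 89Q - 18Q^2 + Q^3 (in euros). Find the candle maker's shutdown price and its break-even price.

Shutdown price = €8; break-even price = €56

AVC = 89 - 18Q + Q^2; minimized at Q = 9, giving min AVC = €8. That is the shutdown price.
ATC = 484/Q + 89 - 18Q + Q^2. Setting dATC/dQ = −484/Q^2 − 18 + 2Q = 0 gives Q = 11 (since 2·11^3 − 18·11^2 = 484).
min ATC = 484/11 + 89 − 18·11 + 11^2 = €56. That is the break-even price.
Between these two prices the firm operates at a loss; above €56 it earns a profit.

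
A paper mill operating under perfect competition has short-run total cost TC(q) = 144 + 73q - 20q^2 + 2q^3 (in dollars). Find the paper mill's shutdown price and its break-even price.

AVC = 73 - 20q + 2q^2; minimized at q = 5, giving min AVC = $23. That is the shutdown price.
ATC = 144/q + 73 - 20q + 2q^2. Setting dATC/dq = −144/q^2 − 20 + 4q = 0 gives q = 6 (since 4·6^3 − 20·6^2 = 144).
min ATC = 144/6 + 73 − 20·6 + 2·6^2 = $49. That is the break-even price.
Between these two prices the firm operates at a loss; above $49 it earns a profit.

Shutdown price = $23; break-even price = $49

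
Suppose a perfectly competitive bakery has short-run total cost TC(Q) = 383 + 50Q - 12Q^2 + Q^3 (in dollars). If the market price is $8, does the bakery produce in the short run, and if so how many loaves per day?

Variable cost is VC = 50Q - 12Q^2 + Q^3, so AVC = VC/Q = 50 - 12Q + Q^2 and MC = dTC/dQ = 50 - 24Q + 3Q^2.
AVC is minimized where dAVC/dQ = -12 + 2Q = 0, at Q = 6; min AVC = 50 - 12·6 + 6^2 = $14.
P = $8 lies below min AVC = $14; no output level covers variable cost.
The firm minimizes its loss by shutting down and losing only its fixed cost of $383.

Shut down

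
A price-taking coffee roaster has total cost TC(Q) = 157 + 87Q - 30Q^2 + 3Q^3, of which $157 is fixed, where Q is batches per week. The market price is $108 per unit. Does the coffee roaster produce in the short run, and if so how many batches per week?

Variable cost is VC = 87Q - 30Q^2 + 3Q^3, so AVC = VC/Q = 87 - 30Q + 3Q^2 and MC = dTC/dQ = 87 - 60Q + 9Q^2.
AVC is minimized where dAVC/dQ = -30 + 6Q = 0, at Q = 5; min AVC = 87 - 30·5 + 3·5^2 = $12.
Since P = $108 ≥ min AVC = $12, price covers variable cost and the firm should produce.
P = MC gives -21 - 60Q + 9Q^2 = 0, with roots -1/3 and 7. Take the larger (rising MC): Q* = 7.
Check: AVC at Q = 7 is $24 ≤ P, so revenue covers variable cost.
Profit = P·Q − TC = 108·7 − 325 = $431.

Produce at Q = 7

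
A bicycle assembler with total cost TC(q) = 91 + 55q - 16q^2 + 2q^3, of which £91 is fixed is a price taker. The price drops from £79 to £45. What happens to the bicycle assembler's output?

AVC = 55 - 16q + 2q^2, minimized at q = 4 where min AVC = £23. MC = 55 - 32q + 6q^2.
At P = £79 ≥ min AVC, set P = MC on the rising branch: q = 6.
At P = £45 ≥ min AVC, set P = MC: q = 5. The firm stays open but cuts output.

Output falls from 6 to 5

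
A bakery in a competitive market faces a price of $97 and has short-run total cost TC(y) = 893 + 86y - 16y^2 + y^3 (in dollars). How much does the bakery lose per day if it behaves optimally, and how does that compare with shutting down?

Profit = -$167 at y = 11

AVC = 86 - 16y + y^2 has its minimum $22 at y = 8; price $97 clears that bar, so the firm operates.
MC = 86 - 32y + 3y^2. Setting P = MC and taking the root on the rising branch gives y* = 11.
TR = 97·11 = 1067. TC = 893 + 341 = 1234. Profit = 1067 − 1234 = -$167.
That loss of $167 beats the $893 the firm would lose by shutting down; producing recovers $726 of fixed cost.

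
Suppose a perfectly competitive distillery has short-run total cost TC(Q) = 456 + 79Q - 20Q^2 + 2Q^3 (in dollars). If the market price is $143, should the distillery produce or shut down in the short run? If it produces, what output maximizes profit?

Variable cost is VC = 79Q - 20Q^2 + 2Q^3, so AVC = VC/Q = 79 - 20Q + 2Q^2 and MC = dTC/dQ = 79 - 40Q + 6Q^2.
AVC hits its minimum where MC = AVC, at Q = 5, giving min AVC = 79 - 20·5 + 2·5^2 = $29.
Because $143 ≥ $29, revenue can cover variable cost; the firm operates.
Set P = MC: 143 = 79 - 40Q + 6Q^2 → -64 - 40Q + 6Q^2 = 0. The roots are Q = -4/3 and Q = 8; the profit-maximizing output is on the rising part of MC, so Q* = 8.
Check: AVC at Q = 8 is $47 ≤ P, so revenue covers variable cost.
Profit = P·Q − TC = 143·8 − 832 = $312.

Produce at Q = 8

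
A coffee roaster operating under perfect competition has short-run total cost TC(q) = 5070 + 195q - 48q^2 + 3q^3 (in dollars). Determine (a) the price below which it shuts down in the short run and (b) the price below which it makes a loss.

Shutdown price = $3; break-even price = $468

AVC = 195 - 48q + 3q^2; minimized at q = 8, giving min AVC = $3. That is the shutdown price.
ATC = 5070/q + 195 - 48q + 3q^2. Setting dATC/dq = −5070/q^2 − 48 + 6q = 0 gives q = 13 (since 6·13^3 − 48·13^2 = 5070).
min ATC = 5070/13 + 195 − 48·13 + 3·13^2 = $468. That is the break-even price.
Between these two prices the firm operates at a loss; above $468 it earns a profit.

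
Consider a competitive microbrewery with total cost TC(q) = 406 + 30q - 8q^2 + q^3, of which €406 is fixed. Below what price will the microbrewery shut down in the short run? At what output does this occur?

Short-run supply begins at min AVC. From VC = 30q - 8q^2 + q^3, AVC = 30 - 8q + q^2.
dAVC/dq = -8 + 2q = 0 gives q = 4. min AVC = 30 - 8·4 + 4^2 = 14.
The firm shuts down for any P below €14.

€14 per unit, at q = 4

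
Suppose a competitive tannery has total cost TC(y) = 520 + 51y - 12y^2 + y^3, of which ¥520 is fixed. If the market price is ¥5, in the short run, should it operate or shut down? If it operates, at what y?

Strip out fixed cost: VC = 51y - 12y^2 + y^3. Then AVC = 51 - 12y + y^2 and MC = 51 - 24y + 3y^2.
AVC hits its minimum where MC = AVC, at y = 6, giving min AVC = 51 - 12·6 + 6^2 = ¥15.
Since P = ¥5 < min AVC = ¥15, price fails to cover variable cost at any output.
Best response: produce nothing and absorb the ¥520 fixed cost.

Shut down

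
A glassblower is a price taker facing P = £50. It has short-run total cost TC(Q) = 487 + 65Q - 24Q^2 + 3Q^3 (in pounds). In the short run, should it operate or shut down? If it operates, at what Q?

Produce at Q = 5

Variable cost is VC = 65Q - 24Q^2 + 3Q^3, so AVC = VC/Q = 65 - 24Q + 3Q^2 and MC = dTC/dQ = 65 - 48Q + 9Q^2.
The AVC parabola has its vertex at Q = 24/6 = 4, where AVC = 65 - 24·4 + 3·4^2 = £17.
Because £50 ≥ £17, revenue can cover variable cost; the firm operates.
Solving P = MC: 15 - 48Q + 9Q^2 = 0 ⇒ Q = 1/3 or 5. On the upward-sloping branch, Q* = 5.
Check: AVC at Q = 5 is £20 ≤ P, so revenue covers variable cost.
Profit = P·Q − TC = 50·5 − 587 = -£337, a loss, but smaller than the £487 fixed cost the firm would lose by shutting down.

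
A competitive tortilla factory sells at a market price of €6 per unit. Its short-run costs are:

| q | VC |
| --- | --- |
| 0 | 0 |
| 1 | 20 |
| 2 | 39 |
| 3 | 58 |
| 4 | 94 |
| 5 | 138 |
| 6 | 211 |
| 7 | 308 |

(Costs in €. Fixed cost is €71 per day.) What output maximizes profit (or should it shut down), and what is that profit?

q = 0 (shut down); profit = -€71

Profit at each row (π = 6q − TC): q=0: -71; q=1: -85; q=2: -98; q=3: -111; q=4: -141; q=5: -179; q=6: -246; q=7: -337.
Profit is highest at q = 0. Equivalently, the lowest AVC in the table is 58/3 ≈ €19.33 at q = 3, and P = €6 falls below it — price never covers variable cost, so the firm shuts down and loses only its fixed cost.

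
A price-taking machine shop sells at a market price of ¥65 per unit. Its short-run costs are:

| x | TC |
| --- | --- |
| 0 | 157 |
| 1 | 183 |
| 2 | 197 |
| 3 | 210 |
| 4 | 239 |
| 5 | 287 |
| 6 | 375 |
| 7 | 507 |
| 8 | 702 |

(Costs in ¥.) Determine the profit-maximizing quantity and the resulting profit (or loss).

x = 5; profit = ¥38

Compute π = P·x − TC at each output: x=0: -157; x=1: -118; x=2: -67; x=3: -15; x=4: 21; x=5: 38; x=6: 15; x=7: -52; x=8: -182.
Profit is maximized at x = 5. AVC there is 130/5 = ¥26 ≤ P, so producing beats shutting down (which would give -¥157).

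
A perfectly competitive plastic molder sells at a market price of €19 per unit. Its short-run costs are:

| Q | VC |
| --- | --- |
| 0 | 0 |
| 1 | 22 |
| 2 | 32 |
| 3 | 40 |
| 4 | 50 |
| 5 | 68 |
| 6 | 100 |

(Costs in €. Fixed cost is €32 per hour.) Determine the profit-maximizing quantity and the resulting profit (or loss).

Profit at each row (π = 19Q − TC): Q=0: -32; Q=1: -35; Q=2: -26; Q=3: -15; Q=4: -6; Q=5: -5; Q=6: -18.
Profit is maximized at Q = 5. AVC there is 68/5 = €13.60 ≤ P, so producing beats shutting down (which would give -€32).

Q = 5; profit = -€5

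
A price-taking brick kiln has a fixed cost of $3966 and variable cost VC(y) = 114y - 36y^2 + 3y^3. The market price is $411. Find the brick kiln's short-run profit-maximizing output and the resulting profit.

AVC = 114 - 36y + 3y^2; min AVC = $6 at y = 6. Since P = $411 ≥ min AVC, the firm produces.
MC = 114 - 72y + 9y^2. Setting P = MC and taking the root on the rising branch gives y* = 11.
TR = 411·11 = 4521. TC = 3966 + 891 = 4857. Profit = 4521 − 4857 = -$336.
By producing, the firm covers all variable cost plus $3630 of fixed cost; shutting down would lose the full $3966.

Profit = -$336 at y = 11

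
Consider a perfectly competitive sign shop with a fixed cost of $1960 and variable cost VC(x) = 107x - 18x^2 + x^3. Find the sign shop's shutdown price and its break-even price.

Shutdown price = $26; break-even price = $191

Shutdown price = min AVC. AVC = 107 - 18x + x^2, with vertex at x = 9 and minimum $26.
ATC = 1960/x + 107 - 18x + x^2. Setting dATC/dx = −1960/x^2 − 18 + 2x = 0 gives x = 14 (since 2·14^3 − 18·14^2 = 1960).
min ATC = 1960/14 + 107 − 18·14 + 14^2 = $191. That is the break-even price.
For $26 ≤ P < $191 the firm produces at a loss; below $26 it shuts down.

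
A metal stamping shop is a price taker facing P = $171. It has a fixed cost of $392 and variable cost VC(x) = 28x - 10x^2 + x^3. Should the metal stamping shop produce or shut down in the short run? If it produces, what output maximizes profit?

Variable cost is VC = 28x - 10x^2 + x^3, so AVC = VC/x = 28 - 10x + x^2 and MC = dTC/dx = 28 - 20x + 3x^2.
The AVC parabola has its vertex at x = 10/2 = 5, where AVC = 28 - 10·5 + 5^2 = $3.
P = $171 exceeds min AVC = $3, so the firm stays open.
Solving P = MC: -143 - 20x + 3x^2 = 0 ⇒ x = -13/3 or 11. On the upward-sloping branch, x* = 11.
Check: AVC at x = 11 is $39 ≤ P, so revenue covers variable cost.
Profit = P·x − TC = 171·11 − 821 = $1060.

Produce at x = 11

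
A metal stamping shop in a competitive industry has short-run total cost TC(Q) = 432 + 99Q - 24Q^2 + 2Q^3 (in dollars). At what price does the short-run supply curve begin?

The shutdown price is the minimum of AVC. VC = 99Q - 24Q^2 + 2Q^3, so AVC = 99 - 24Q + 2Q^2.
dAVC/dQ = -24 + 4Q = 0 gives Q = 6. min AVC = 99 - 24·6 + 2·6^2 = 27.
For P < $27 the firm produces nothing.

$27 per unit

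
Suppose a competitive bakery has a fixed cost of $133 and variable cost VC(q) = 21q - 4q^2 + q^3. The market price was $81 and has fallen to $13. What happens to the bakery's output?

AVC = 21 - 4q + q^2, minimized at q = 2 where min AVC = $17. MC = 21 - 8q + 3q^2.
At P = $81 ≥ min AVC, set P = MC on the rising branch: q = 6.
At P = $13 < min AVC = $17, price no longer covers variable cost at any output, so the firm shuts down: q = 0.

Output falls from 6 to 0 (the firm shuts down)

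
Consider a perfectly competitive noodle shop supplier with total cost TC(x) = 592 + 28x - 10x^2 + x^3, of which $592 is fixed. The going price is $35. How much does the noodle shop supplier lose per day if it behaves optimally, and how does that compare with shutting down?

Profit = -$396 at x = 7

AVC = 28 - 10x + x^2; min AVC = $3 at x = 5. Since P = $35 ≥ min AVC, the firm produces.
MC = 28 - 20x + 3x^2. Setting P = MC and taking the root on the rising branch gives x* = 7.
TR = 35·7 = 245. TC = 592 + 49 = 641. Profit = 245 − 641 = -$396.
By producing, the firm covers all variable cost plus $196 of fixed cost; shutting down would lose the full $592.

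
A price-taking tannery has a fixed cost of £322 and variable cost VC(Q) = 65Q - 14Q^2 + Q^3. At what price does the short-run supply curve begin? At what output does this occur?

Short-run supply begins at min AVC. From VC = 65Q - 14Q^2 + Q^3, AVC = 65 - 14Q + Q^2.
At the minimum of AVC, MC = AVC. MC = 65 - 28Q + 3Q^2; setting MC = AVC gives 2Q^2 - 14Q = 0, so Q = 7. min AVC = 16.
For P < £16 the firm produces nothing.

£16 per unit, at Q = 7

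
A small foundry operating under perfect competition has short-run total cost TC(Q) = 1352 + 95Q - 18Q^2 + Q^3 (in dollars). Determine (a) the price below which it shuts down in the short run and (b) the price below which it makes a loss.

Shutdown price = $14; break-even price = $134

AVC = 95 - 18Q + Q^2; minimized at Q = 9, giving min AVC = $14. That is the shutdown price.
ATC = 1352/Q + 95 - 18Q + Q^2. Setting dATC/dQ = −1352/Q^2 − 18 + 2Q = 0 gives Q = 13 (since 2·13^3 − 18·13^2 = 1352).
min ATC = 1352/13 + 95 − 18·13 + 13^2 = $134. That is the break-even price.
For $14 ≤ P < $134 the firm produces at a loss; below $14 it shuts down.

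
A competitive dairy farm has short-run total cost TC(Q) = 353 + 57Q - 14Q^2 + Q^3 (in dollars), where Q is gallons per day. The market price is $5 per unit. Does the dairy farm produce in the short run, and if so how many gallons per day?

From TC, MC = TC'(Q) = 57 - 28Q + 3Q^2 and AVC = VC/Q = 57 - 14Q + Q^2.
AVC is minimized where dAVC/dQ = -14 + 2Q = 0, at Q = 7; min AVC = 57 - 14·7 + 7^2 = $8.
Since P = $5 < min AVC = $8, price fails to cover variable cost at any output.
Best response: produce nothing and absorb the $353 fixed cost.

Shut down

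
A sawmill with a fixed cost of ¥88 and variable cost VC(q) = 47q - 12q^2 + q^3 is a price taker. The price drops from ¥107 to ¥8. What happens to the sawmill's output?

MC = 47 - 24q + 3q^2; the shutdown threshold is min AVC = ¥11 (at q = 6).
With P = ¥107 above the shutdown price, P = MC gives q = 10.
At P = ¥8 < min AVC = ¥11, price no longer covers variable cost at any output, so the firm shuts down: q = 0.

Output falls from 10 to 0 (the firm shuts down)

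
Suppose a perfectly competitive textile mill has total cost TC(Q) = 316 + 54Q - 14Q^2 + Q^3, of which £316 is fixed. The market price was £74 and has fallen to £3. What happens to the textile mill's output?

Output falls from 10 to 0 (the firm shuts down)

MC = 54 - 28Q + 3Q^2; the shutdown threshold is min AVC = £5 (at Q = 7).
At P = £74 ≥ min AVC, set P = MC on the rising branch: Q = 10.
At P = £3 < min AVC = £5, price no longer covers variable cost at any output, so the firm shuts down: Q = 0.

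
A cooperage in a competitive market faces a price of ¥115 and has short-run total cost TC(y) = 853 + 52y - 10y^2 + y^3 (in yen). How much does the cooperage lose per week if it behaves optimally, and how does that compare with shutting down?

AVC = 52 - 10y + y^2; min AVC = ¥27 at y = 5. Since P = ¥115 ≥ min AVC, the firm produces.
With MC = 52 - 20y + 3y^2, P = MC on the upward-sloping part at y* = 9.
TR = 115·9 = 1035. TC = 853 + 387 = 1240. Profit = 1035 − 1240 = -¥205.
Shutting down would mean losing the fixed cost of ¥853, so operating at a loss of ¥205 is better by ¥648.

Profit = -¥205 at y = 9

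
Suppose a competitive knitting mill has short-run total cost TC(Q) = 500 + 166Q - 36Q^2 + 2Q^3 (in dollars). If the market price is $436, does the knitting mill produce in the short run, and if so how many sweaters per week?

Produce at Q = 15

Strip out fixed cost: VC = 166Q - 36Q^2 + 2Q^3. Then AVC = 166 - 36Q + 2Q^2 and MC = 166 - 72Q + 6Q^2.
AVC hits its minimum where MC = AVC, at Q = 9, giving min AVC = 166 - 36·9 + 2·9^2 = $4.
P = $436 exceeds min AVC = $4, so the firm stays open.
Solving P = MC: -270 - 72Q + 6Q^2 = 0 ⇒ Q = -3 or 15. On the upward-sloping branch, Q* = 15.
Check: AVC at Q = 15 is $76 ≤ P, so revenue covers variable cost.
Profit = P·Q − TC = 436·15 − 1640 = $4900.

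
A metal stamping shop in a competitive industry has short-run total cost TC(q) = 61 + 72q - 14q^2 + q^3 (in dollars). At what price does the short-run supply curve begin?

$23 per unit

The firm shuts down when price falls below the minimum of average variable cost. AVC = VC/q = 72 - 14q + q^2.
At the minimum of AVC, MC = AVC. MC = 72 - 28q + 3q^2; setting MC = AVC gives 2q^2 - 14q = 0, so q = 7. min AVC = 23.
For P < $23 the firm produces nothing.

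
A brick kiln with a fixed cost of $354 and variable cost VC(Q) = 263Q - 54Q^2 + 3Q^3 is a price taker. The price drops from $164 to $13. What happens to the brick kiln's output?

MC = 263 - 108Q + 9Q^2; the shutdown threshold is min AVC = $20 (at Q = 9).
At P = $164 ≥ min AVC, set P = MC on the rising branch: Q = 11.
At P = $13 < min AVC = $20, price no longer covers variable cost at any output, so the firm shuts down: Q = 0.

Output falls from 11 to 0 (the firm shuts down)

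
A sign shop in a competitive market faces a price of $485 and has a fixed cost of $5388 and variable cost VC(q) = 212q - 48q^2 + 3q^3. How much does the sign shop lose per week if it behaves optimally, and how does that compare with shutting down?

Profit = -$318 at q = 13

AVC = 212 - 48q + 3q^2 has its minimum $20 at q = 8; price $485 clears that bar, so the firm operates.
With MC = 212 - 96q + 9q^2, P = MC on the upward-sloping part at q* = 13.
TR = 485·13 = 6305. TC = 5388 + 1235 = 6623. Profit = 6305 − 6623 = -$318.
That loss of $318 beats the $5388 the firm would lose by shutting down; producing recovers $5070 of fixed cost.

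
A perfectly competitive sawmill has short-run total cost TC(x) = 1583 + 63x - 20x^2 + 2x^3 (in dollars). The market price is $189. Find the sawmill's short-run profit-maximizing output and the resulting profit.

AVC = 63 - 20x + 2x^2; min AVC = $13 at x = 5. Since P = $189 ≥ min AVC, the firm produces.
MC = 63 - 40x + 6x^2. Setting P = MC and taking the root on the rising branch gives x* = 9.
TR = 189·9 = 1701. TC = 1583 + 405 = 1988. Profit = 1701 − 1988 = -$287.
Shutting down would mean losing the fixed cost of $1583, so operating at a loss of $287 is better by $1296.

Profit = -$287 at x = 9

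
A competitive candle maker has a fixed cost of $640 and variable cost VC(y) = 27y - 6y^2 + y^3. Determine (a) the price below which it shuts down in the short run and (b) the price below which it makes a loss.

Shutdown price = min AVC. AVC = 27 - 6y + y^2, with vertex at y = 3 and minimum $18.
ATC = 640/y + 27 - 6y + y^2. Setting dATC/dy = −640/y^2 − 6 + 2y = 0 gives y = 8 (since 2·8^3 − 6·8^2 = 640).
min ATC = 640/8 + 27 − 6·8 + 8^2 = $123. That is the break-even price.
Between these two prices the firm operates at a loss; above $123 it earns a profit.

Shutdown price = $18; break-even price = $123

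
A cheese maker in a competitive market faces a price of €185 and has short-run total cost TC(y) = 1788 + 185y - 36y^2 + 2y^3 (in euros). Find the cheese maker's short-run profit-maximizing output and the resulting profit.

AVC = 185 - 36y + 2y^2 has its minimum €23 at y = 9; price €185 clears that bar, so the firm operates.
With MC = 185 - 72y + 6y^2, P = MC on the upward-sloping part at y* = 12.
TR = 185·12 = 2220. TC = 1788 + 492 = 2280. Profit = 2220 − 2280 = -€60.
That loss of €60 beats the €1788 the firm would lose by shutting down; producing recovers €1728 of fixed cost.

Profit = -€60 at y = 12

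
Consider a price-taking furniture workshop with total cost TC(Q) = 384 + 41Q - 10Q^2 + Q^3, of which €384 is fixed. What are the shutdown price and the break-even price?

Shutdown price = min AVC. AVC = 41 - 10Q + Q^2, with vertex at Q = 5 and minimum €16.
ATC = 384/Q + 41 - 10Q + Q^2. Setting dATC/dQ = −384/Q^2 − 10 + 2Q = 0 gives Q = 8 (since 2·8^3 − 10·8^2 = 384).
min ATC = 384/8 + 41 − 10·8 + 8^2 = €73. That is the break-even price.
Between these two prices the firm operates at a loss; above €73 it earns a profit.

Shutdown price = €16; break-even price = €73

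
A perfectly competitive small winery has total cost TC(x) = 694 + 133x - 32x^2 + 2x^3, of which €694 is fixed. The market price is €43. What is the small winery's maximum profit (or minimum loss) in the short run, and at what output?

Profit = -€370 at x = 9

AVC = 133 - 32x + 2x^2 has its minimum €5 at x = 8; price €43 clears that bar, so the firm operates.
MC = 133 - 64x + 6x^2. Setting P = MC and taking the root on the rising branch gives x* = 9.
TR = 43·9 = 387. TC = 694 + 63 = 757. Profit = 387 − 757 = -€370.
That loss of €370 beats the €694 the firm would lose by shutting down; producing recovers €324 of fixed cost.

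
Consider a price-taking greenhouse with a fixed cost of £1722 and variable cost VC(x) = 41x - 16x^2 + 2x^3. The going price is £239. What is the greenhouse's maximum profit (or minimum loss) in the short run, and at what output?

Profit = -£102 at x = 9

AVC = 41 - 16x + 2x^2 has its minimum £9 at x = 4; price £239 clears that bar, so the firm operates.
MC = 41 - 32x + 6x^2. Setting P = MC and taking the root on the rising branch gives x* = 9.
TR = 239·9 = 2151. TC = 1722 + 531 = 2253. Profit = 2151 − 2253 = -£102.
Shutting down would mean losing the fixed cost of £1722, so operating at a loss of £102 is better by £1620.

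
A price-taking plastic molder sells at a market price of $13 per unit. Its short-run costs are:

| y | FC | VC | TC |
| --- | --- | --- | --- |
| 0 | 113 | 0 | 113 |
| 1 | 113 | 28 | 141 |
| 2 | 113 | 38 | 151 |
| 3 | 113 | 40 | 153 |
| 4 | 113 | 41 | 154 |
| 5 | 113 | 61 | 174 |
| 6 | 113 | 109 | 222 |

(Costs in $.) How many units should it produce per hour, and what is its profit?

Profit at each row (π = 13y − TC): y=0: -113; y=1: -128; y=2: -125; y=3: -114; y=4: -102; y=5: -109; y=6: -144.
Profit is maximized at y = 4. AVC there is 41/4 = $10.25 ≤ P, so producing beats shutting down (which would give -$113).

y = 4; profit = -$102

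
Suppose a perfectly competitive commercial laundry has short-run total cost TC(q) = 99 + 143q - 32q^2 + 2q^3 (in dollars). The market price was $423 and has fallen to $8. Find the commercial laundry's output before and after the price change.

Output falls from 14 to 0 (the firm shuts down)

MC = 143 - 64q + 6q^2; the shutdown threshold is min AVC = $15 (at q = 8).
With P = $423 above the shutdown price, P = MC gives q = 14.
At P = $8 < min AVC = $15, price no longer covers variable cost at any output, so the firm shuts down: q = 0.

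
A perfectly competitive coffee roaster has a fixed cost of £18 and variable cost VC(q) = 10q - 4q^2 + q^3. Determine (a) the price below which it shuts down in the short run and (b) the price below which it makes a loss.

Shutdown price = £6; break-even price = £13

Shutdown price = min AVC. AVC = 10 - 4q + q^2, with vertex at q = 2 and minimum £6.
ATC = 18/q + 10 - 4q + q^2. Setting dATC/dq = −18/q^2 − 4 + 2q = 0 gives q = 3 (since 2·3^3 − 4·3^2 = 18).
min ATC = 18/3 + 10 − 4·3 + 3^2 = £13. That is the break-even price.
For £6 ≤ P < £13 the firm produces at a loss; below £6 it shuts down.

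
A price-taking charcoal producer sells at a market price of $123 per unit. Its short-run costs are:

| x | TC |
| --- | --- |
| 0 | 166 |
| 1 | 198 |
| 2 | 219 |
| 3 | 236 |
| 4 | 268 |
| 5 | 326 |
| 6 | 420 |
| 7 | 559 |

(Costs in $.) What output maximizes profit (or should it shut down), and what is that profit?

x = 6; profit = $318

Profit at each row (π = 123x − TC): x=0: -166; x=1: -75; x=2: 27; x=3: 133; x=4: 224; x=5: 289; x=6: 318; x=7: 302.
Profit is maximized at x = 6. AVC there is 254/6 = $42.33 ≤ P, so producing beats shutting down (which would give -$166).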